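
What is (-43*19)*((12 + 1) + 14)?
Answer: -22059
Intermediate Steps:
(-43*19)*((12 + 1) + 14) = -817*(13 + 14) = -817*27 = -22059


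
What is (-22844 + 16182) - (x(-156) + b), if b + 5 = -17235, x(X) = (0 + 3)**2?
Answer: 10569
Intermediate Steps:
x(X) = 9 (x(X) = 3**2 = 9)
b = -17240 (b = -5 - 17235 = -17240)
(-22844 + 16182) - (x(-156) + b) = (-22844 + 16182) - (9 - 17240) = -6662 - 1*(-17231) = -6662 + 17231 = 10569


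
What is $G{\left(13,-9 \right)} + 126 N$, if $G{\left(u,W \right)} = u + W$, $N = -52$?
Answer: $-6548$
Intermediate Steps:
$G{\left(u,W \right)} = W + u$
$G{\left(13,-9 \right)} + 126 N = \left(-9 + 13\right) + 126 \left(-52\right) = 4 - 6552 = -6548$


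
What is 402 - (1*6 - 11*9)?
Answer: 495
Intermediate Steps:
402 - (1*6 - 11*9) = 402 - (6 - 99) = 402 - 1*(-93) = 402 + 93 = 495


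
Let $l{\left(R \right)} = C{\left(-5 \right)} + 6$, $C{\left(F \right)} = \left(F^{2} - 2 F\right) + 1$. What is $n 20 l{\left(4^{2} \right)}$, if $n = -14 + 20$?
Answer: $5040$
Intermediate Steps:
$C{\left(F \right)} = 1 + F^{2} - 2 F$
$n = 6$
$l{\left(R \right)} = 42$ ($l{\left(R \right)} = \left(1 + \left(-5\right)^{2} - -10\right) + 6 = \left(1 + 25 + 10\right) + 6 = 36 + 6 = 42$)
$n 20 l{\left(4^{2} \right)} = 6 \cdot 20 \cdot 42 = 120 \cdot 42 = 5040$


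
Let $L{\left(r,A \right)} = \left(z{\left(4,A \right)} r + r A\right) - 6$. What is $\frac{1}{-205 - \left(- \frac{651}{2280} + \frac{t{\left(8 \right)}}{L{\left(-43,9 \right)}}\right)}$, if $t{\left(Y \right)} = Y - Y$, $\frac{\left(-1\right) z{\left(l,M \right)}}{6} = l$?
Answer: $- \frac{760}{155583} \approx -0.0048849$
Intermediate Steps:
$z{\left(l,M \right)} = - 6 l$
$t{\left(Y \right)} = 0$
$L{\left(r,A \right)} = -6 - 24 r + A r$ ($L{\left(r,A \right)} = \left(\left(-6\right) 4 r + r A\right) - 6 = \left(- 24 r + A r\right) - 6 = -6 - 24 r + A r$)
$\frac{1}{-205 - \left(- \frac{651}{2280} + \frac{t{\left(8 \right)}}{L{\left(-43,9 \right)}}\right)} = \frac{1}{-205 - \left(- \frac{651}{2280} + \frac{0}{-6 - -1032 + 9 \left(-43\right)}\right)} = \frac{1}{-205 - \left(\left(-651\right) \frac{1}{2280} + \frac{0}{-6 + 1032 - 387}\right)} = \frac{1}{-205 - \left(- \frac{217}{760} + \frac{0}{639}\right)} = \frac{1}{-205 - \left(- \frac{217}{760} + 0 \cdot \frac{1}{639}\right)} = \frac{1}{-205 - \left(- \frac{217}{760} + 0\right)} = \frac{1}{-205 - - \frac{217}{760}} = \frac{1}{-205 + \frac{217}{760}} = \frac{1}{- \frac{155583}{760}} = - \frac{760}{155583}$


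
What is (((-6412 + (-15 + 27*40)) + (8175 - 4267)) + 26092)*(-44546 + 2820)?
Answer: -1028671078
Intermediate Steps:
(((-6412 + (-15 + 27*40)) + (8175 - 4267)) + 26092)*(-44546 + 2820) = (((-6412 + (-15 + 1080)) + 3908) + 26092)*(-41726) = (((-6412 + 1065) + 3908) + 26092)*(-41726) = ((-5347 + 3908) + 26092)*(-41726) = (-1439 + 26092)*(-41726) = 24653*(-41726) = -1028671078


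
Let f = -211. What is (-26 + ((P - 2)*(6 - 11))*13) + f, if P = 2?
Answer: -237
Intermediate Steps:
(-26 + ((P - 2)*(6 - 11))*13) + f = (-26 + ((2 - 2)*(6 - 11))*13) - 211 = (-26 + (0*(-5))*13) - 211 = (-26 + 0*13) - 211 = (-26 + 0) - 211 = -26 - 211 = -237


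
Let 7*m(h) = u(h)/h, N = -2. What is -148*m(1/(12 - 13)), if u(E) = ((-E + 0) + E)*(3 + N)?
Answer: 0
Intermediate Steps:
u(E) = 0 (u(E) = ((-E + 0) + E)*(3 - 2) = (-E + E)*1 = 0*1 = 0)
m(h) = 0 (m(h) = (0/h)/7 = (1/7)*0 = 0)
-148*m(1/(12 - 13)) = -148*0 = 0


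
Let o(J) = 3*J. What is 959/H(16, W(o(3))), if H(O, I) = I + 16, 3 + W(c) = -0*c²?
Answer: 959/13 ≈ 73.769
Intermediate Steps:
W(c) = -3 (W(c) = -3 - 0*c² = -3 - 1*0 = -3 + 0 = -3)
H(O, I) = 16 + I
959/H(16, W(o(3))) = 959/(16 - 3) = 959/13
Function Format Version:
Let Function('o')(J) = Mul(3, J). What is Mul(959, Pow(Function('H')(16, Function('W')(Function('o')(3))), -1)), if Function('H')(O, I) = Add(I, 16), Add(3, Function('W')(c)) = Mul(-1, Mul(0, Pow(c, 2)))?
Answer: Rational(959, 13) ≈ 73.769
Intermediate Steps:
Function('W')(c) = -3 (Function('W')(c) = Add(-3, Mul(-1, Mul(0, Pow(c, 2)))) = Add(-3, Mul(-1, 0)) = Add(-3, 0) = -3)
Function('H')(O, I) = Add(16, I)
Mul(959, Pow(Function('H')(16, Function('W')(Function('o')(3))), -1)) = Mul(959, Pow(Add(16, -3), -1)) = Mul(959, Pow(13, -1)) = Mul(959, Rational(1, 13)) = Rational(959, 13)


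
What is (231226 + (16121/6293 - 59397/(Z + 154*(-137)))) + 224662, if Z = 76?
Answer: 8615827916433/18898778 ≈ 4.5589e+5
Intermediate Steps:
(231226 + (16121/6293 - 59397/(Z + 154*(-137)))) + 224662 = (231226 + (16121/6293 - 59397/(76 + 154*(-137)))) + 224662 = (231226 + (16121*(1/6293) - 59397/(76 - 21098))) + 224662 = (231226 + (2303/899 - 59397/(-21022))) + 224662 = (231226 + (2303/899 - 59397*(-1/21022))) + 224662 = (231226 + (2303/899 + 59397/21022)) + 224662 = (231226 + 101811569/18898778) + 224662 = 4369990653397/18898778 + 224662 = 8615827916433/18898778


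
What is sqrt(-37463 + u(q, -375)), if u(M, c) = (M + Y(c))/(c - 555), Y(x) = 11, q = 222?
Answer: I*sqrt(32401965390)/930 ≈ 193.55*I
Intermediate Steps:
u(M, c) = (11 + M)/(-555 + c) (u(M, c) = (M + 11)/(c - 555) = (11 + M)/(-555 + c))
sqrt(-37463 + u(q, -375)) = sqrt(-37463 + (11 + 222)/(-555 - 375)) = sqrt(-37463 + 233/(-930)) = sqrt(-37463 - 1/930*233) = sqrt(-37463 - 233/930) = sqrt(-34840823/930) = I*sqrt(32401965390)/930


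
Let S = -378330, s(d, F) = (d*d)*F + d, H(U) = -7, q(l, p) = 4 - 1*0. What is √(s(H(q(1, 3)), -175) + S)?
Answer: 4*I*√24182 ≈ 622.02*I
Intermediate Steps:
q(l, p) = 4 (q(l, p) = 4 + 0 = 4)
s(d, F) = d + F*d² (s(d, F) = d²*F + d = F*d² + d = d + F*d²)
√(s(H(q(1, 3)), -175) + S) = √(-7*(1 - 175*(-7)) - 378330) = √(-7*(1 + 1225) - 378330) = √(-7*1226 - 378330) = √(-8582 - 378330) = √(-386912) = 4*I*√24182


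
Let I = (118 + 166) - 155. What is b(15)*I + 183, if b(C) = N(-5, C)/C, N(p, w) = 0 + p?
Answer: 140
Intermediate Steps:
I = 129 (I = 284 - 155 = 129)
N(p, w) = p
b(C) = -5/C
b(15)*I + 183 = -5/15*129 + 183 = -5*1/15*129 + 183 = -1/3*129 + 183 = -43 + 183 = 140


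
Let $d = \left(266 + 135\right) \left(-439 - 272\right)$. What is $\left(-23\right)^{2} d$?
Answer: $-150823719$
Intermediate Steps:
$d = -285111$ ($d = 401 \left(-711\right) = -285111$)
$\left(-23\right)^{2} d = \left(-23\right)^{2} \left(-285111\right) = 529 \left(-285111\right) = -150823719$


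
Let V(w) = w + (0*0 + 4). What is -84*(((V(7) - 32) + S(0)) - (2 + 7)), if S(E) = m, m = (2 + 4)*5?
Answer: 0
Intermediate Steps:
m = 30 (m = 6*5 = 30)
V(w) = 4 + w (V(w) = w + (0 + 4) = w + 4 = 4 + w)
S(E) = 30
-84*(((V(7) - 32) + S(0)) - (2 + 7)) = -84*((((4 + 7) - 32) + 30) - (2 + 7)) = -84*(((11 - 32) + 30) - 1*9) = -84*((-21 + 30) - 9) = -84*(9 - 9) = -84*0 = 0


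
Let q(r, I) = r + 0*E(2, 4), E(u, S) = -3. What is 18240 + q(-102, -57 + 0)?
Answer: 18138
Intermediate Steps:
q(r, I) = r (q(r, I) = r + 0*(-3) = r + 0 = r)
18240 + q(-102, -57 + 0) = 18240 - 102 = 18138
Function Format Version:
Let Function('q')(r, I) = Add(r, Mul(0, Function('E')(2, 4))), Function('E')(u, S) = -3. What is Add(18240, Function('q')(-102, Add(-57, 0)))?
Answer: 18138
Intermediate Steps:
Function('q')(r, I) = r (Function('q')(r, I) = Add(r, Mul(0, -3)) = Add(r, 0) = r)
Add(18240, Function('q')(-102, Add(-57, 0))) = Add(18240, -102) = 18138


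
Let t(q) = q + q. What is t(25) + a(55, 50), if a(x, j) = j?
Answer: 100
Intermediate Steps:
t(q) = 2*q
t(25) + a(55, 50) = 2*25 + 50 = 50 + 50 = 100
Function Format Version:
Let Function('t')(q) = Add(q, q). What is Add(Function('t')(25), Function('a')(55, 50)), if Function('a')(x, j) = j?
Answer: 100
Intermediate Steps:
Function('t')(q) = Mul(2, q)
Add(Function('t')(25), Function('a')(55, 50)) = Add(Mul(2, 25), 50) = Add(50, 50) = 100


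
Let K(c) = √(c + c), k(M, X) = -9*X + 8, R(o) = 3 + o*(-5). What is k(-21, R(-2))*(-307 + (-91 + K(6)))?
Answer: 43382 - 218*√3 ≈ 43004.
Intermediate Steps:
R(o) = 3 - 5*o
k(M, X) = 8 - 9*X
K(c) = √2*√c (K(c) = √(2*c) = √2*√c)
k(-21, R(-2))*(-307 + (-91 + K(6))) = (8 - 9*(3 - 5*(-2)))*(-307 + (-91 + √2*√6)) = (8 - 9*(3 + 10))*(-307 + (-91 + 2*√3)) = (8 - 9*13)*(-398 + 2*√3) = (8 - 117)*(-398 + 2*√3) = -109*(-398 + 2*√3) = 43382 - 218*√3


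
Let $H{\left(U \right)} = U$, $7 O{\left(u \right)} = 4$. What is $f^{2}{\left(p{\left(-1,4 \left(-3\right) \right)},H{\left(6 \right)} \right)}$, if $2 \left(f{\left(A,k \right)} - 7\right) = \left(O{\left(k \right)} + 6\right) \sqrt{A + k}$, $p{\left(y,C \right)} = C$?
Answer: $- \frac{773}{49} + 46 i \sqrt{6} \approx -15.776 + 112.68 i$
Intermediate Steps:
$O{\left(u \right)} = \frac{4}{7}$ ($O{\left(u \right)} = \frac{1}{7} \cdot 4 = \frac{4}{7}$)
$f{\left(A,k \right)} = 7 + \frac{23 \sqrt{A + k}}{7}$ ($f{\left(A,k \right)} = 7 + \frac{\left(\frac{4}{7} + 6\right) \sqrt{A + k}}{2} = 7 + \frac{\frac{46}{7} \sqrt{A + k}}{2} = 7 + \frac{23 \sqrt{A + k}}{7}$)
$f^{2}{\left(p{\left(-1,4 \left(-3\right) \right)},H{\left(6 \right)} \right)} = \left(7 + \frac{23 \sqrt{4 \left(-3\right) + 6}}{7}\right)^{2} = \left(7 + \frac{23 \sqrt{-12 + 6}}{7}\right)^{2} = \left(7 + \frac{23 \sqrt{-6}}{7}\right)^{2} = \left(7 + \frac{23 i \sqrt{6}}{7}\right)^{2}$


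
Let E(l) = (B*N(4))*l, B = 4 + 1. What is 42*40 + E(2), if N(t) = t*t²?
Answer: 2320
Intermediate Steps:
B = 5
N(t) = t³
E(l) = 320*l (E(l) = (5*4³)*l = (5*64)*l = 320*l)
42*40 + E(2) = 42*40 + 320*2 = 1680 + 640 = 2320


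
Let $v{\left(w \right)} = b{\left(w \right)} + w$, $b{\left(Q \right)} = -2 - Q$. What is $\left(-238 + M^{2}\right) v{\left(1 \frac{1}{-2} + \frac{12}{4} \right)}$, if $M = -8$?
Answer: $348$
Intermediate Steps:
$v{\left(w \right)} = -2$ ($v{\left(w \right)} = \left(-2 - w\right) + w = -2$)
$\left(-238 + M^{2}\right) v{\left(1 \frac{1}{-2} + \frac{12}{4} \right)} = \left(-238 + \left(-8\right)^{2}\right) \left(-2\right) = \left(-238 + 64\right) \left(-2\right) = \left(-174\right) \left(-2\right) = 348$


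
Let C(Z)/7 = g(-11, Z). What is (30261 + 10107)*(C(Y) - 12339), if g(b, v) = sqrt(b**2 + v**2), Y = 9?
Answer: -498100752 + 282576*sqrt(202) ≈ -4.9408e+8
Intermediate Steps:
C(Z) = 7*sqrt(121 + Z**2) (C(Z) = 7*sqrt((-11)**2 + Z**2) = 7*sqrt(121 + Z**2))
(30261 + 10107)*(C(Y) - 12339) = (30261 + 10107)*(7*sqrt(121 + 9**2) - 12339) = 40368*(7*sqrt(121 + 81) - 12339) = 40368*(7*sqrt(202) - 12339) = 40368*(-12339 + 7*sqrt(202)) = -498100752 + 282576*sqrt(202)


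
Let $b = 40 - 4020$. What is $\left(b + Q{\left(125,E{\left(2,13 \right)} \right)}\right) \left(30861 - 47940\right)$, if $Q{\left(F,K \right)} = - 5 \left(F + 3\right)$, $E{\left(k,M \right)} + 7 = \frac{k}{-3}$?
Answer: $78904980$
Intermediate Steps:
$E{\left(k,M \right)} = -7 - \frac{k}{3}$ ($E{\left(k,M \right)} = -7 + \frac{k}{-3} = -7 + k \left(- \frac{1}{3}\right) = -7 - \frac{k}{3}$)
$b = -3980$ ($b = 40 - 4020 = -3980$)
$Q{\left(F,K \right)} = -15 - 5 F$ ($Q{\left(F,K \right)} = - 5 \left(3 + F\right) = -15 - 5 F$)
$\left(b + Q{\left(125,E{\left(2,13 \right)} \right)}\right) \left(30861 - 47940\right) = \left(-3980 - 640\right) \left(30861 - 47940\right) = \left(-3980 - 640\right) \left(-17079\right) = \left(-4620\right) \left(-17079\right) = 78904980$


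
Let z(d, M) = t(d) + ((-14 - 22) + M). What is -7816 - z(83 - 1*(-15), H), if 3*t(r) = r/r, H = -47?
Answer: -23200/3 ≈ -7733.3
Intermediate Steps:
t(r) = ⅓ (t(r) = (r/r)/3 = (⅓)*1 = ⅓)
z(d, M) = -107/3 + M (z(d, M) = ⅓ + ((-14 - 22) + M) = ⅓ + (-36 + M) = -107/3 + M)
-7816 - z(83 - 1*(-15), H) = -7816 - (-107/3 - 47) = -7816 - 1*(-248/3) = -7816 + 248/3 = -23200/3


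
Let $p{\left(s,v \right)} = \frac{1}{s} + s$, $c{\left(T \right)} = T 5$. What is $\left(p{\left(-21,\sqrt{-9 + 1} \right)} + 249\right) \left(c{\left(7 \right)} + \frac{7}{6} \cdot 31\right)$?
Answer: $\frac{292007}{18} \approx 16223.0$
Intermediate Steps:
$c{\left(T \right)} = 5 T$
$p{\left(s,v \right)} = s + \frac{1}{s}$
$\left(p{\left(-21,\sqrt{-9 + 1} \right)} + 249\right) \left(c{\left(7 \right)} + \frac{7}{6} \cdot 31\right) = \left(\left(-21 + \frac{1}{-21}\right) + 249\right) \left(5 \cdot 7 + \frac{7}{6} \cdot 31\right) = \left(\left(-21 - \frac{1}{21}\right) + 249\right) \left(35 + 7 \cdot \frac{1}{6} \cdot 31\right) = \left(- \frac{442}{21} + 249\right) \left(35 + \frac{7}{6} \cdot 31\right) = \frac{4787 \left(35 + \frac{217}{6}\right)}{21} = \frac{4787}{21} \cdot \frac{427}{6} = \frac{292007}{18}$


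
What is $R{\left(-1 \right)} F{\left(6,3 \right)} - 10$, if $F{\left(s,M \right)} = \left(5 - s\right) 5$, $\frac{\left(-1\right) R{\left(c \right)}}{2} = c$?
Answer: $-20$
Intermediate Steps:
$R{\left(c \right)} = - 2 c$
$F{\left(s,M \right)} = 25 - 5 s$
$R{\left(-1 \right)} F{\left(6,3 \right)} - 10 = \left(-2\right) \left(-1\right) \left(25 - 30\right) - 10 = 2 \left(25 - 30\right) - 10 = 2 \left(-5\right) - 10 = -10 - 10 = -20$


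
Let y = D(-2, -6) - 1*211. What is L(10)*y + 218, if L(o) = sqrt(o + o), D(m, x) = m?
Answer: 218 - 426*sqrt(5) ≈ -734.56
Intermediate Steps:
L(o) = sqrt(2)*sqrt(o) (L(o) = sqrt(2*o) = sqrt(2)*sqrt(o))
y = -213 (y = -2 - 1*211 = -2 - 211 = -213)
L(10)*y + 218 = (sqrt(2)*sqrt(10))*(-213) + 218 = (2*sqrt(5))*(-213) + 218 = -426*sqrt(5) + 218 = 218 - 426*sqrt(5)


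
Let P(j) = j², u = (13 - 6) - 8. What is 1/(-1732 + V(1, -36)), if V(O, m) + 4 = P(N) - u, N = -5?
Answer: -1/1710 ≈ -0.00058480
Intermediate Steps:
u = -1 (u = 7 - 8 = -1)
V(O, m) = 22 (V(O, m) = -4 + ((-5)² - 1*(-1)) = -4 + (25 + 1) = -4 + 26 = 22)
1/(-1732 + V(1, -36)) = 1/(-1732 + 22) = 1/(-1710) = -1/1710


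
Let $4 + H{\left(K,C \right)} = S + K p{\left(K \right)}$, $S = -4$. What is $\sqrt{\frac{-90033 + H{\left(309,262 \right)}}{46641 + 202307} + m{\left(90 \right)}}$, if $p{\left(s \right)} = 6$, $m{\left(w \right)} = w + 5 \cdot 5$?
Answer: $\frac{\sqrt{1776295823421}}{124474} \approx 10.707$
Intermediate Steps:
$m{\left(w \right)} = 25 + w$ ($m{\left(w \right)} = w + 25 = 25 + w$)
$H{\left(K,C \right)} = -8 + 6 K$ ($H{\left(K,C \right)} = -4 + \left(-4 + K 6\right) = -4 + \left(-4 + 6 K\right) = -8 + 6 K$)
$\sqrt{\frac{-90033 + H{\left(309,262 \right)}}{46641 + 202307} + m{\left(90 \right)}} = \sqrt{\frac{-90033 + \left(-8 + 6 \cdot 309\right)}{46641 + 202307} + \left(25 + 90\right)} = \sqrt{\frac{-90033 + \left(-8 + 1854\right)}{248948} + 115} = \sqrt{\left(-90033 + 1846\right) \frac{1}{248948} + 115} = \sqrt{\left(-88187\right) \frac{1}{248948} + 115} = \sqrt{- \frac{88187}{248948} + 115} = \sqrt{\frac{28540833}{248948}} = \frac{\sqrt{1776295823421}}{124474}$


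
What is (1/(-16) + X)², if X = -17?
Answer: 74529/256 ≈ 291.13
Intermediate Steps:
(1/(-16) + X)² = (1/(-16) - 17)² = (-1/16 - 17)² = (-273/16)² = 74529/256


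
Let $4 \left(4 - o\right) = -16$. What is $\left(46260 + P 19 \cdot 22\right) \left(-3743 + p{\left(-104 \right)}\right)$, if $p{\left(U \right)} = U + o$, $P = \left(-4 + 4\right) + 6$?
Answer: $-187220352$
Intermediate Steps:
$o = 8$ ($o = 4 - -4 = 4 + 4 = 8$)
$P = 6$ ($P = 0 + 6 = 6$)
$p{\left(U \right)} = 8 + U$ ($p{\left(U \right)} = U + 8 = 8 + U$)
$\left(46260 + P 19 \cdot 22\right) \left(-3743 + p{\left(-104 \right)}\right) = \left(46260 + 6 \cdot 19 \cdot 22\right) \left(-3743 + \left(8 - 104\right)\right) = \left(46260 + 114 \cdot 22\right) \left(-3743 - 96\right) = \left(46260 + 2508\right) \left(-3839\right) = 48768 \left(-3839\right) = -187220352$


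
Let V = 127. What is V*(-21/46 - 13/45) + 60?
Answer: -71761/2070 ≈ -34.667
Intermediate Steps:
V*(-21/46 - 13/45) + 60 = 127*(-21/46 - 13/45) + 60 = 127*(-1543/2070) + 60 = -195961/2070 + 60 = -71761/2070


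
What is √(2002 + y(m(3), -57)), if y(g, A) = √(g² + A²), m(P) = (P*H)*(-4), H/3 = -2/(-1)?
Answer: √(2002 + 3*√937) ≈ 45.758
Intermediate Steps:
H = 6 (H = 3*(-2/(-1)) = 3*(-2*(-1)) = 3*2 = 6)
m(P) = -24*P (m(P) = (P*6)*(-4) = (6*P)*(-4) = -24*P)
y(g, A) = √(A² + g²)
√(2002 + y(m(3), -57)) = √(2002 + √((-57)² + (-24*3)²)) = √(2002 + √(3249 + (-72)²)) = √(2002 + √(3249 + 5184)) = √(2002 + √8433) = √(2002 + 3*√937)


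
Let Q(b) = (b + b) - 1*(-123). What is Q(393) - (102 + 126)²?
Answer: -51075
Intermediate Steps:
Q(b) = 123 + 2*b (Q(b) = 2*b + 123 = 123 + 2*b)
Q(393) - (102 + 126)² = (123 + 2*393) - (102 + 126)² = (123 + 786) - 1*228² = 909 - 1*51984 = 909 - 51984 = -51075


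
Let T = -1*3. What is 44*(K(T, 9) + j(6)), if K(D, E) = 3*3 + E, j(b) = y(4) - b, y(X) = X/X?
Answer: 572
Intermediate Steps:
y(X) = 1
T = -3
j(b) = 1 - b
K(D, E) = 9 + E
44*(K(T, 9) + j(6)) = 44*((9 + 9) + (1 - 1*6)) = 44*(18 + (1 - 6)) = 44*(18 - 5) = 44*13 = 572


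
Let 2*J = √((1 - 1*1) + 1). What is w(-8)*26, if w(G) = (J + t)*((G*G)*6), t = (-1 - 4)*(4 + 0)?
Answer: -194688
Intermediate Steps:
t = -20 (t = -5*4 = -20)
J = ½ (J = √((1 - 1*1) + 1)/2 = √((1 - 1) + 1)/2 = √(0 + 1)/2 = √1/2 = (½)*1 = ½ ≈ 0.50000)
w(G) = -117*G² (w(G) = (½ - 20)*((G*G)*6) = -39*G²*6/2 = -117*G²)
w(-8)*26 = -117*(-8)²*26 = -117*64*26 = -7488*26 = -194688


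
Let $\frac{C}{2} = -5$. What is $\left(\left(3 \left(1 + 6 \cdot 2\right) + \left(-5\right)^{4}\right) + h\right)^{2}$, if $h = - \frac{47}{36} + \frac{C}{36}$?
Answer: $\frac{63186601}{144} \approx 4.388 \cdot 10^{5}$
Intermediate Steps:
$C = -10$ ($C = 2 \left(-5\right) = -10$)
$h = - \frac{19}{12}$ ($h = - \frac{47}{36} - \frac{10}{36} = \left(-47\right) \frac{1}{36} - \frac{5}{18} = - \frac{47}{36} - \frac{5}{18} = - \frac{19}{12} \approx -1.5833$)
$\left(\left(3 \left(1 + 6 \cdot 2\right) + \left(-5\right)^{4}\right) + h\right)^{2} = \left(\left(3 \left(1 + 6 \cdot 2\right) + \left(-5\right)^{4}\right) - \frac{19}{12}\right)^{2} = \left(\left(3 \left(1 + 12\right) + 625\right) - \frac{19}{12}\right)^{2} = \left(\left(3 \cdot 13 + 625\right) - \frac{19}{12}\right)^{2} = \left(\left(39 + 625\right) - \frac{19}{12}\right)^{2} = \left(664 - \frac{19}{12}\right)^{2} = \left(\frac{7949}{12}\right)^{2} = \frac{63186601}{144}$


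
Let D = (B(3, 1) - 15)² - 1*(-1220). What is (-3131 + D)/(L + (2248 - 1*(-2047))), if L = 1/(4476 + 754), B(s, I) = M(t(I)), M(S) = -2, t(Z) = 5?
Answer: -8483060/22462851 ≈ -0.37765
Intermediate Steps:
B(s, I) = -2
L = 1/5230 ≈ 0.00019120
D = 1509 (D = (-2 - 15)² - 1*(-1220) = (-17)² + 1220 = 289 + 1220 = 1509)
(-3131 + D)/(L + (2248 - 1*(-2047))) = (-3131 + 1509)/(1/5230 + (2248 - 1*(-2047))) = -1622/(1/5230 + (2248 + 2047)) = -1622/(1/5230 + 4295) = -1622/22462851/5230 = -1622*5230/22462851 = -8483060/22462851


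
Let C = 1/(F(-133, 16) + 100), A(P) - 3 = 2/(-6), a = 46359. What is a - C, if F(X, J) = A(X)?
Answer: 14278569/308 ≈ 46359.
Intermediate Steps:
A(P) = 8/3 (A(P) = 3 + 2/(-6) = 3 + 2*(-⅙) = 3 - ⅓ = 8/3)
F(X, J) = 8/3
C = 3/308 (C = 1/(8/3 + 100) = 1/(308/3) = 3/308 ≈ 0.0097403)
a - C = 46359 - 1*3/308 = 46359 - 3/308 = 14278569/308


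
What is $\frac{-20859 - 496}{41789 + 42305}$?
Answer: $- \frac{21355}{84094} \approx -0.25394$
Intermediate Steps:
$\frac{-20859 - 496}{41789 + 42305} = - \frac{21355}{84094}$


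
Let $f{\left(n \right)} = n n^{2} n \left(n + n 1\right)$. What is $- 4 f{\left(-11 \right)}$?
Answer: $1288408$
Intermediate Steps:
$f{\left(n \right)} = 2 n^{5}$ ($f{\left(n \right)} = n^{3} n \left(n + n\right) = n^{4} \cdot 2 n = 2 n^{5}$)
$- 4 f{\left(-11 \right)} = - 4 \cdot 2 \left(-11\right)^{5} = - 4 \cdot 2 \left(-161051\right) = \left(-4\right) \left(-322102\right) = 1288408$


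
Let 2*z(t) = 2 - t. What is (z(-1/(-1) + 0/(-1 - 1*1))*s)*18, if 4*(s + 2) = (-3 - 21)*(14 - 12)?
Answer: -126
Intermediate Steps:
s = -14 (s = -2 + ((-3 - 21)*(14 - 12))/4 = -2 + (-24*2)/4 = -2 + (¼)*(-48) = -2 - 12 = -14)
z(t) = 1 - t/2 (z(t) = (2 - t)/2 = 1 - t/2)
(z(-1/(-1) + 0/(-1 - 1*1))*s)*18 = ((1 - (-1/(-1) + 0/(-1 - 1*1))/2)*(-14))*18 = ((1 - (-1*(-1) + 0/(-1 - 1))/2)*(-14))*18 = ((1 - (1 + 0/(-2))/2)*(-14))*18 = ((1 - (1 + 0*(-½))/2)*(-14))*18 = ((1 - (1 + 0)/2)*(-14))*18 = ((1 - ½*1)*(-14))*18 = ((1 - ½)*(-14))*18 = ((½)*(-14))*18 = -7*18 = -126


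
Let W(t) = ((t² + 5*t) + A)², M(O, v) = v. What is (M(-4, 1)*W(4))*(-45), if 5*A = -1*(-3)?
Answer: -301401/5 ≈ -60280.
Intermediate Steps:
A = ⅗ (A = (-1*(-3))/5 = (⅕)*3 = ⅗ ≈ 0.60000)
W(t) = (⅗ + t² + 5*t)² (W(t) = ((t² + 5*t) + ⅗)² = (⅗ + t² + 5*t)²)
(M(-4, 1)*W(4))*(-45) = (1*((3 + 5*4² + 25*4)²/25))*(-45) = (1*((3 + 5*16 + 100)²/25))*(-45) = (1*((3 + 80 + 100)²/25))*(-45) = (1*((1/25)*183²))*(-45) = (1*((1/25)*33489))*(-45) = (1*(33489/25))*(-45) = (33489/25)*(-45) = -301401/5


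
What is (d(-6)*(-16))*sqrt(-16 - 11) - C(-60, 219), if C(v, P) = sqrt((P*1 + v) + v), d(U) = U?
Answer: -3*sqrt(11) + 288*I*sqrt(3) ≈ -9.9499 + 498.83*I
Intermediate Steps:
C(v, P) = sqrt(P + 2*v) (C(v, P) = sqrt((P + v) + v) = sqrt(P + 2*v))
(d(-6)*(-16))*sqrt(-16 - 11) - C(-60, 219) = (-6*(-16))*sqrt(-16 - 11) - sqrt(219 + 2*(-60)) = 96*sqrt(-27) - sqrt(219 - 120) = 96*(3*I*sqrt(3)) - sqrt(99) = 288*I*sqrt(3) - 3*sqrt(11) = -3*sqrt(11) + 288*I*sqrt(3)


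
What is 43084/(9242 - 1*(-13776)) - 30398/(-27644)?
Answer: 472678815/159077398 ≈ 2.9714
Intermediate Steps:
43084/(9242 - 1*(-13776)) - 30398/(-27644) = 43084/(9242 + 13776) - 30398*(-1/27644) = 43084/23018 + 15199/13822 = 43084*(1/23018) + 15199/13822 = 21542/11509 + 15199/13822 = 472678815/159077398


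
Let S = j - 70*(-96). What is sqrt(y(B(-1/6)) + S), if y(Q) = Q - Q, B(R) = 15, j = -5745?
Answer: 5*sqrt(39) ≈ 31.225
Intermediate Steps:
S = 975 (S = -5745 - 70*(-96) = -5745 - 1*(-6720) = -5745 + 6720 = 975)
y(Q) = 0
sqrt(y(B(-1/6)) + S) = sqrt(0 + 975) = sqrt(975) = 5*sqrt(39)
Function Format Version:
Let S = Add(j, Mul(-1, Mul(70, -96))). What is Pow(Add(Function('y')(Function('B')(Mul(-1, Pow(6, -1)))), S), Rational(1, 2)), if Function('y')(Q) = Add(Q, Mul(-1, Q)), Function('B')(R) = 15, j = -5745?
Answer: Mul(5, Pow(39, Rational(1, 2))) ≈ 31.225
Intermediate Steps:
S = 975 (S = Add(-5745, Mul(-1, Mul(70, -96))) = Add(-5745, Mul(-1, -6720)) = Add(-5745, 6720) = 975)
Function('y')(Q) = 0
Pow(Add(Function('y')(Function('B')(Mul(-1, Pow(6, -1)))), S), Rational(1, 2)) = Pow(Add(0, 975), Rational(1, 2)) = Pow(975, Rational(1, 2)) = Mul(5, Pow(39, Rational(1, 2)))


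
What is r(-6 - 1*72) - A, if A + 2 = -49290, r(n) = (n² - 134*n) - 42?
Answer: 65786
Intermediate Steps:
r(n) = -42 + n² - 134*n
A = -49292 (A = -2 - 49290 = -49292)
r(-6 - 1*72) - A = (-42 + (-6 - 1*72)² - 134*(-6 - 1*72)) - 1*(-49292) = (-42 + (-6 - 72)² - 134*(-6 - 72)) + 49292 = (-42 + (-78)² - 134*(-78)) + 49292 = (-42 + 6084 + 10452) + 49292 = 16494 + 49292 = 65786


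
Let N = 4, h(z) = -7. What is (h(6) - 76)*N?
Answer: -332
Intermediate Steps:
(h(6) - 76)*N = (-7 - 76)*4 = -83*4 = -332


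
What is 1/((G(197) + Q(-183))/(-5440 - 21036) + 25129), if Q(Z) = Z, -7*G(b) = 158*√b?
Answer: 863129878589188/21689596684947655973 - 29282456*√197/21689596684947655973 ≈ 3.9795e-5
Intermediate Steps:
G(b) = -158*√b/7
1/((G(197) + Q(-183))/(-5440 - 21036) + 25129) = 1/((-158*√197/7 - 183)/(-5440 - 21036) + 25129) = 1/((-183 - 158*√197/7)/(-26476) + 25129) = 1/((-183 - 158*√197/7)*(-1/26476) + 25129) = 1/((183/26476 + 79*√197/92666) + 25129) = 1/(665315587/26476 + 79*√197/92666)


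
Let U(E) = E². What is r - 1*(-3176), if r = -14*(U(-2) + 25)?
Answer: 2770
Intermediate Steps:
r = -406 (r = -14*((-2)² + 25) = -14*(4 + 25) = -14*29 = -406)
r - 1*(-3176) = -406 - 1*(-3176) = -406 + 3176 = 2770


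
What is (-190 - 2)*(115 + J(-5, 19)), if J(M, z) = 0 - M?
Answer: -23040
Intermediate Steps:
J(M, z) = -M
(-190 - 2)*(115 + J(-5, 19)) = (-190 - 2)*(115 - 1*(-5)) = -192*(115 + 5) = -192*120 = -23040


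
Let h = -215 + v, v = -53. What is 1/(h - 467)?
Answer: -1/735 ≈ -0.0013605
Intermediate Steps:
h = -268 (h = -215 - 53 = -268)
1/(h - 467) = 1/(-268 - 467) = 1/(-735) = -1/735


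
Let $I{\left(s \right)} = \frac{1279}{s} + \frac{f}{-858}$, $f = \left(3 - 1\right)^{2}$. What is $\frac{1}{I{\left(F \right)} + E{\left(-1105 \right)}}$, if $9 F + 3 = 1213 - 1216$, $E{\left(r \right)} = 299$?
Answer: $- \frac{858}{1389535} \approx -0.00061747$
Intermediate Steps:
$f = 4$ ($f = 2^{2} = 4$)
$F = - \frac{2}{3}$ ($F = - \frac{1}{3} + \frac{1213 - 1216}{9} = - \frac{1}{3} + \frac{1}{9} \left(-3\right) = - \frac{1}{3} - \frac{1}{3} = - \frac{2}{3} \approx -0.66667$)
$I{\left(s \right)} = - \frac{2}{429} + \frac{1279}{s}$ ($I{\left(s \right)} = \frac{1279}{s} + \frac{4}{-858} = \frac{1279}{s} + 4 \left(- \frac{1}{858}\right) = \frac{1279}{s} - \frac{2}{429} = - \frac{2}{429} + \frac{1279}{s}$)
$\frac{1}{I{\left(F \right)} + E{\left(-1105 \right)}} = \frac{1}{\left(- \frac{2}{429} + \frac{1279}{- \frac{2}{3}}\right) + 299} = \frac{1}{\left(- \frac{2}{429} + 1279 \left(- \frac{3}{2}\right)\right) + 299} = \frac{1}{\left(- \frac{2}{429} - \frac{3837}{2}\right) + 299} = \frac{1}{- \frac{1646077}{858} + 299} = \frac{1}{- \frac{1389535}{858}} = - \frac{858}{1389535}$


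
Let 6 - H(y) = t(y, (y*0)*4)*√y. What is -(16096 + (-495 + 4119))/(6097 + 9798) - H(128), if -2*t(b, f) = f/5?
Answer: -1354/187 ≈ -7.2406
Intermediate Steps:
t(b, f) = -f/10 (t(b, f) = -f/(2*5) = -f/10)
H(y) = 6 (H(y) = 6 - (-y*0*4/10)*√y = 6 - (-0*4)*√y = 6 - (-⅒*0)*√y = 6 - 0*√y = 6 - 1*0 = 6 + 0 = 6)
-(16096 + (-495 + 4119))/(6097 + 9798) - H(128) = -(16096 + (-495 + 4119))/(6097 + 9798) - 1*6 = -(16096 + 3624)/15895 - 6 = -19720/15895 - 6 = -1*232/187 - 6 = -232/187 - 6 = -1354/187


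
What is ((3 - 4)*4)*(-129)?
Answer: 516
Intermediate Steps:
((3 - 4)*4)*(-129) = -1*4*(-129) = -4*(-129) = 516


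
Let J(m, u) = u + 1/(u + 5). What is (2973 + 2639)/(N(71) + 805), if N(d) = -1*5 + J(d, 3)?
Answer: 44896/6425 ≈ 6.9877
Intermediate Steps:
J(m, u) = u + 1/(5 + u)
N(d) = -15/8 (N(d) = -1*5 + (1 + 3² + 5*3)/(5 + 3) = -5 + (1 + 9 + 15)/8 = -5 + (⅛)*25 = -5 + 25/8 = -15/8)
(2973 + 2639)/(N(71) + 805) = (2973 + 2639)/(-15/8 + 805) = 5612/(6425/8) = 5612*(8/6425) = 44896/6425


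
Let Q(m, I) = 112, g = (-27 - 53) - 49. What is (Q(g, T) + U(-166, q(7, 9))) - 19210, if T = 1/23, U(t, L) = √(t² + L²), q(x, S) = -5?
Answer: -19098 + √27581 ≈ -18932.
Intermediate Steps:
U(t, L) = √(L² + t²)
g = -129 (g = -80 - 49 = -129)
T = 1/23 ≈ 0.043478
(Q(g, T) + U(-166, q(7, 9))) - 19210 = (112 + √((-5)² + (-166)²)) - 19210 = (112 + √(25 + 27556)) - 19210 = (112 + √27581) - 19210 = -19098 + √27581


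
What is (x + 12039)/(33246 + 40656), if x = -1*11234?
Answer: 805/73902 ≈ 0.010893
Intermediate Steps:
x = -11234
(x + 12039)/(33246 + 40656) = (-11234 + 12039)/(33246 + 40656) = 805/73902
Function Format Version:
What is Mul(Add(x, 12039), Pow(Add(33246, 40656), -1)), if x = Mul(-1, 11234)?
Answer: Rational(805, 73902) ≈ 0.010893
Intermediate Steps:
x = -11234
Mul(Add(x, 12039), Pow(Add(33246, 40656), -1)) = Mul(Add(-11234, 12039), Pow(Add(33246, 40656), -1)) = Mul(805, Pow(73902, -1)) = Mul(805, Rational(1, 73902)) = Rational(805, 73902)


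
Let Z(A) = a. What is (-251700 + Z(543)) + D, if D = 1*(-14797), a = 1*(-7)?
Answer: -266504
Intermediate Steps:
a = -7
Z(A) = -7
D = -14797
(-251700 + Z(543)) + D = (-251700 - 7) - 14797 = -251707 - 14797 = -266504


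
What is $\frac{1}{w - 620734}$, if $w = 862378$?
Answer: $\frac{1}{241644} \approx 4.1383 \cdot 10^{-6}$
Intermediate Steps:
$\frac{1}{w - 620734} = \frac{1}{862378 - 620734} = \frac{1}{241644}$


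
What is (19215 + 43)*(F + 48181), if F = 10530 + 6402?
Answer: 1253946154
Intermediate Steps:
F = 16932
(19215 + 43)*(F + 48181) = (19215 + 43)*(16932 + 48181) = 19258*65113 = 1253946154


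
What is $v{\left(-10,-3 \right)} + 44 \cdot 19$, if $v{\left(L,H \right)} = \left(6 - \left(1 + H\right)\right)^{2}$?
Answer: $900$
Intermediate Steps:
$v{\left(L,H \right)} = \left(5 - H\right)^{2}$
$v{\left(-10,-3 \right)} + 44 \cdot 19 = \left(-5 - 3\right)^{2} + 44 \cdot 19 = \left(-8\right)^{2} + 836 = 64 + 836 = 900$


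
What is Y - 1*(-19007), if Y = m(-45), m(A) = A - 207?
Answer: 18755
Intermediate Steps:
m(A) = -207 + A
Y = -252 (Y = -207 - 45 = -252)
Y - 1*(-19007) = -252 - 1*(-19007) = -252 + 19007 = 18755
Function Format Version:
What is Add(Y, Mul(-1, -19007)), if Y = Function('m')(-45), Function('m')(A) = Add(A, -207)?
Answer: 18755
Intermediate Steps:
Function('m')(A) = Add(-207, A)
Y = -252 (Y = Add(-207, -45) = -252)
Add(Y, Mul(-1, -19007)) = Add(-252, Mul(-1, -19007)) = Add(-252, 19007) = 18755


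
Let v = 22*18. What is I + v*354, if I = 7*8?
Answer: 140240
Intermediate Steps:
v = 396
I = 56
I + v*354 = 56 + 396*354 = 56 + 140184 = 140240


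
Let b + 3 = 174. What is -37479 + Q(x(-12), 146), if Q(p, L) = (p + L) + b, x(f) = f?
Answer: -37174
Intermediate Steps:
b = 171 (b = -3 + 174 = 171)
Q(p, L) = 171 + L + p (Q(p, L) = (p + L) + 171 = (L + p) + 171 = 171 + L + p)
-37479 + Q(x(-12), 146) = -37479 + (171 + 146 - 12) = -37479 + 305 = -37174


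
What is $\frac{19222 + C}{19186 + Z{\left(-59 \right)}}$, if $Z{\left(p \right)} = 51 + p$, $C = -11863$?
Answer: $\frac{33}{86} \approx 0.38372$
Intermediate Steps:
$\frac{19222 + C}{19186 + Z{\left(-59 \right)}} = \frac{19222 - 11863}{19186 + \left(51 - 59\right)} = \frac{7359}{19186 - 8} = \frac{7359}{19178} = 7359 \cdot \frac{1}{19178} = \frac{33}{86}$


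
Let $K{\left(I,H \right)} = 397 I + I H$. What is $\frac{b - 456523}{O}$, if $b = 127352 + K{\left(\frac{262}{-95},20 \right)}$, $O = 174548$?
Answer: $- \frac{31380499}{16582060} \approx -1.8924$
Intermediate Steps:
$K{\left(I,H \right)} = 397 I + H I$
$b = \frac{11989186}{95}$ ($b = 127352 + \frac{262}{-95} \left(397 + 20\right) = 127352 + 262 \left(- \frac{1}{95}\right) 417 = 127352 - \frac{109254}{95} = \frac{11989186}{95} \approx 1.262 \cdot 10^{5}$)
$\frac{b - 456523}{O} = \frac{\frac{11989186}{95} - 456523}{174548} = \left(\frac{11989186}{95} - 456523\right) \frac{1}{174548} = \left(- \frac{31380499}{95}\right) \frac{1}{174548} = - \frac{31380499}{16582060}$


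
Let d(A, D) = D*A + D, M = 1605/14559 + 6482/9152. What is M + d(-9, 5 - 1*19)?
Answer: 2505397469/22207328 ≈ 112.82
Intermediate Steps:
M = 18176733/22207328 (M = 1605*(1/14559) + 6482*(1/9152) = 535/4853 + 3241/4576 = 18176733/22207328 ≈ 0.81850)
d(A, D) = D + A*D (d(A, D) = A*D + D = D + A*D)
M + d(-9, 5 - 1*19) = 18176733/22207328 + (5 - 1*19)*(1 - 9) = 18176733/22207328 + (5 - 19)*(-8) = 18176733/22207328 - 14*(-8) = 18176733/22207328 + 112 = 2505397469/22207328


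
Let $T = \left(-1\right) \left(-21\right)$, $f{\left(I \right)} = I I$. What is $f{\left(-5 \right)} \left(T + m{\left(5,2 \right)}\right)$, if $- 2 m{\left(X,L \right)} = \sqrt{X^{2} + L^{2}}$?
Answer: $525 - \frac{25 \sqrt{29}}{2} \approx 457.69$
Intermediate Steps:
$m{\left(X,L \right)} = - \frac{\sqrt{L^{2} + X^{2}}}{2}$ ($m{\left(X,L \right)} = - \frac{\sqrt{X^{2} + L^{2}}}{2} = - \frac{\sqrt{L^{2} + X^{2}}}{2}$)
$f{\left(I \right)} = I^{2}$
$T = 21$
$f{\left(-5 \right)} \left(T + m{\left(5,2 \right)}\right) = \left(-5\right)^{2} \left(21 - \frac{\sqrt{2^{2} + 5^{2}}}{2}\right) = 25 \left(21 - \frac{\sqrt{4 + 25}}{2}\right) = 25 \left(21 - \frac{\sqrt{29}}{2}\right) = 525 - \frac{25 \sqrt{29}}{2}$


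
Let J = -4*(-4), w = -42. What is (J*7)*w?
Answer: -4704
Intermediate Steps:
J = 16
(J*7)*w = (16*7)*(-42) = 112*(-42) = -4704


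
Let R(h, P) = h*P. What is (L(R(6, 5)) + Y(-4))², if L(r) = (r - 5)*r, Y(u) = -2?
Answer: 559504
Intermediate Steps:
R(h, P) = P*h
L(r) = r*(-5 + r) (L(r) = (-5 + r)*r = r*(-5 + r))
(L(R(6, 5)) + Y(-4))² = ((5*6)*(-5 + 5*6) - 2)² = (30*(-5 + 30) - 2)² = (30*25 - 2)² = (750 - 2)² = 748² = 559504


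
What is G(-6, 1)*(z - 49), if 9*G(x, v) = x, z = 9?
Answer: 80/3 ≈ 26.667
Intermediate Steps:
G(x, v) = x/9
G(-6, 1)*(z - 49) = ((1/9)*(-6))*(9 - 49) = -2/3*(-40) = 80/3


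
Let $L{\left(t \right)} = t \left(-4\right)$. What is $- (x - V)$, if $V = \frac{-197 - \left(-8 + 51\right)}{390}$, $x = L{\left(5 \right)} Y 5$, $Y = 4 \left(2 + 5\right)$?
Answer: $\frac{36392}{13} \approx 2799.4$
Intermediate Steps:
$L{\left(t \right)} = - 4 t$
$Y = 28$ ($Y = 4 \cdot 7 = 28$)
$x = -2800$ ($x = \left(-4\right) 5 \cdot 28 \cdot 5 = \left(-20\right) 28 \cdot 5 = \left(-560\right) 5 = -2800$)
$V = - \frac{8}{13}$ ($V = \left(-197 - 43\right) \frac{1}{390} = \left(-240\right) \frac{1}{390} = - \frac{8}{13} \approx -0.61539$)
$- (x - V) = - (-2800 - - \frac{8}{13}) = - (-2800 + \frac{8}{13}) = \left(-1\right) \left(- \frac{36392}{13}\right) = \frac{36392}{13}$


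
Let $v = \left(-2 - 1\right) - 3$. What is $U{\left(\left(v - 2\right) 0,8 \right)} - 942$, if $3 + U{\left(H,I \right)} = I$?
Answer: $-937$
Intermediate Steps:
$v = -6$ ($v = -3 - 3 = -6$)
$U{\left(H,I \right)} = -3 + I$
$U{\left(\left(v - 2\right) 0,8 \right)} - 942 = \left(-3 + 8\right) - 942 = 5 - 942 = -937$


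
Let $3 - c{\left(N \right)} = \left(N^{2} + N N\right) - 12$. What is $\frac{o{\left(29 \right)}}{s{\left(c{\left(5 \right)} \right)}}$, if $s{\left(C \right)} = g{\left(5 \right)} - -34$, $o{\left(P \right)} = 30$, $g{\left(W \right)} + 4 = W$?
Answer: $\frac{6}{7} \approx 0.85714$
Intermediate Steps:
$g{\left(W \right)} = -4 + W$
$c{\left(N \right)} = 15 - 2 N^{2}$ ($c{\left(N \right)} = 3 - \left(\left(N^{2} + N N\right) - 12\right) = 3 - \left(\left(N^{2} + N^{2}\right) - 12\right) = 3 - \left(2 N^{2} - 12\right) = 3 - \left(-12 + 2 N^{2}\right) = 15 - 2 N^{2}$)
$s{\left(C \right)} = 35$ ($s{\left(C \right)} = \left(-4 + 5\right) - -34 = 1 + 34 = 35$)
$\frac{o{\left(29 \right)}}{s{\left(c{\left(5 \right)} \right)}} = \frac{30}{35} = 30 \cdot \frac{1}{35} = \frac{6}{7}$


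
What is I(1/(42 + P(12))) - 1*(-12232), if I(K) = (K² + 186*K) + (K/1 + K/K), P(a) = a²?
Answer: 423247651/34596 ≈ 12234.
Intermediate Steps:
I(K) = 1 + K² + 187*K (I(K) = (K² + 186*K) + (K*1 + 1) = (K² + 186*K) + (K + 1) = (K² + 186*K) + (1 + K) = 1 + K² + 187*K)
I(1/(42 + P(12))) - 1*(-12232) = (1 + (1/(42 + 12²))² + 187/(42 + 12²)) - 1*(-12232) = (1 + (1/(42 + 144))² + 187/(42 + 144)) + 12232 = (1 + (1/186)² + 187/186) + 12232 = (1 + (1/186)² + 187*(1/186)) + 12232 = (1 + 1/34596 + 187/186) + 12232 = 69379/34596 + 12232 = 423247651/34596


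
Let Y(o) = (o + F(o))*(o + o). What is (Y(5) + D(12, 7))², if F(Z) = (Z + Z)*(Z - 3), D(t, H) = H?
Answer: 66049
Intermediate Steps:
F(Z) = 2*Z*(-3 + Z) (F(Z) = (2*Z)*(-3 + Z) = 2*Z*(-3 + Z))
Y(o) = 2*o*(o + 2*o*(-3 + o)) (Y(o) = (o + 2*o*(-3 + o))*(o + o) = (o + 2*o*(-3 + o))*(2*o) = 2*o*(o + 2*o*(-3 + o)))
(Y(5) + D(12, 7))² = (5²*(-10 + 4*5) + 7)² = (25*(-10 + 20) + 7)² = (25*10 + 7)² = (250 + 7)² = 257² = 66049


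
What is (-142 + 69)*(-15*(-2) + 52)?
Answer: -5986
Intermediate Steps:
(-142 + 69)*(-15*(-2) + 52) = -73*(30 + 52) = -73*82 = -5986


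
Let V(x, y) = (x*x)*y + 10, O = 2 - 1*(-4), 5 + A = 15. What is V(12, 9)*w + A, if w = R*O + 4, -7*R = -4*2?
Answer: 99326/7 ≈ 14189.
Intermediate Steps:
R = 8/7 (R = -(-4)*2/7 = -⅐*(-8) = 8/7 ≈ 1.1429)
A = 10 (A = -5 + 15 = 10)
O = 6 (O = 2 + 4 = 6)
V(x, y) = 10 + y*x² (V(x, y) = x²*y + 10 = y*x² + 10 = 10 + y*x²)
w = 76/7 (w = (8/7)*6 + 4 = 48/7 + 4 = 76/7 ≈ 10.857)
V(12, 9)*w + A = (10 + 9*12²)*(76/7) + 10 = (10 + 9*144)*(76/7) + 10 = (10 + 1296)*(76/7) + 10 = 1306*(76/7) + 10 = 99256/7 + 10 = 99326/7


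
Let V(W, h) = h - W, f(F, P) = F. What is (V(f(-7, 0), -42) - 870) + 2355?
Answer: 1450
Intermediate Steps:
(V(f(-7, 0), -42) - 870) + 2355 = ((-42 - 1*(-7)) - 870) + 2355 = ((-42 + 7) - 870) + 2355 = (-35 - 870) + 2355 = -905 + 2355 = 1450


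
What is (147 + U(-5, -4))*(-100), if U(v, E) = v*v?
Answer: -17200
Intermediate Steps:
U(v, E) = v²
(147 + U(-5, -4))*(-100) = (147 + (-5)²)*(-100) = (147 + 25)*(-100) = 172*(-100) = -17200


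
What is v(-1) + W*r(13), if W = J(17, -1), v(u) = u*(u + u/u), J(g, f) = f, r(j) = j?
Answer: -13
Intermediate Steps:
v(u) = u*(1 + u) (v(u) = u*(u + 1) = u*(1 + u))
W = -1
v(-1) + W*r(13) = -(1 - 1) - 1*13 = -1*0 - 13 = 0 - 13 = -13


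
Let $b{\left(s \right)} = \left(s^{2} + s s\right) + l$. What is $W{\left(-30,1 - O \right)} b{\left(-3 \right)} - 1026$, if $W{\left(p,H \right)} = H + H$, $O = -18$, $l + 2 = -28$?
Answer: $-1482$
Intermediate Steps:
$l = -30$ ($l = -2 - 28 = -30$)
$W{\left(p,H \right)} = 2 H$
$b{\left(s \right)} = -30 + 2 s^{2}$ ($b{\left(s \right)} = \left(s^{2} + s s\right) - 30 = \left(s^{2} + s^{2}\right) - 30 = 2 s^{2} - 30 = -30 + 2 s^{2}$)
$W{\left(-30,1 - O \right)} b{\left(-3 \right)} - 1026 = 2 \left(1 - -18\right) \left(-30 + 2 \left(-3\right)^{2}\right) - 1026 = 2 \left(1 + 18\right) \left(-30 + 2 \cdot 9\right) - 1026 = 2 \cdot 19 \left(-30 + 18\right) - 1026 = 38 \left(-12\right) - 1026 = -456 - 1026 = -1482$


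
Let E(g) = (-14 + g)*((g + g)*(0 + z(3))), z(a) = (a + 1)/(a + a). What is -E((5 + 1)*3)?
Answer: -96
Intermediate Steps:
z(a) = (1 + a)/(2*a) (z(a) = (1 + a)/((2*a)) = (1 + a)*(1/(2*a)) = (1 + a)/(2*a))
E(g) = 4*g*(-14 + g)/3 (E(g) = (-14 + g)*((g + g)*(0 + (1/2)*(1 + 3)/3)) = (-14 + g)*((2*g)*(0 + (1/2)*(1/3)*4)) = (-14 + g)*((2*g)*(0 + 2/3)) = (-14 + g)*((2*g)*(2/3)) = (-14 + g)*(4*g/3) = 4*g*(-14 + g)/3)
-E((5 + 1)*3) = -4*(5 + 1)*3*(-14 + (5 + 1)*3)/3 = -4*6*3*(-14 + 6*3)/3 = -4*18*(-14 + 18)/3 = -4*18*4/3 = -1*96 = -96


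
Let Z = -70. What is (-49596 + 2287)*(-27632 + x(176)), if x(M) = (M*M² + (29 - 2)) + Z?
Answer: -256608794209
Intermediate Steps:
x(M) = -43 + M³ (x(M) = (M*M² + (29 - 2)) - 70 = (M³ + 27) - 70 = (27 + M³) - 70 = -43 + M³)
(-49596 + 2287)*(-27632 + x(176)) = (-49596 + 2287)*(-27632 + (-43 + 176³)) = -47309*(-27632 + (-43 + 5451776)) = -47309*(-27632 + 5451733) = -47309*5424101 = -256608794209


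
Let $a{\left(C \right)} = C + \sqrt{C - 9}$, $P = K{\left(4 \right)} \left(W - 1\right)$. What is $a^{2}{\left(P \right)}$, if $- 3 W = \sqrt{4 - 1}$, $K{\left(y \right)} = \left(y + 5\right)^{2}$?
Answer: $9 \left(27 - \sqrt{-10 - 3 \sqrt{3}} + 9 \sqrt{3}\right)^{2} \approx 16187.0 - 2988.3 i$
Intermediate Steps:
$K{\left(y \right)} = \left(5 + y\right)^{2}$
$W = - \frac{\sqrt{3}}{3}$ ($W = - \frac{\sqrt{4 - 1}}{3} = - \frac{\sqrt{3}}{3} \approx -0.57735$)
$P = -81 - 27 \sqrt{3}$ ($P = \left(5 + 4\right)^{2} \left(- \frac{\sqrt{3}}{3} - 1\right) = 9^{2} \left(-1 - \frac{\sqrt{3}}{3}\right) = 81 \left(-1 - \frac{\sqrt{3}}{3}\right) = -81 - 27 \sqrt{3} \approx -127.77$)
$a{\left(C \right)} = C + \sqrt{-9 + C}$
$a^{2}{\left(P \right)} = \left(\left(-81 - 27 \sqrt{3}\right) + \sqrt{-9 - \left(81 + 27 \sqrt{3}\right)}\right)^{2} = \left(\left(-81 - 27 \sqrt{3}\right) + \sqrt{-90 - 27 \sqrt{3}}\right)^{2} = \left(-81 + \sqrt{-90 - 27 \sqrt{3}} - 27 \sqrt{3}\right)^{2}$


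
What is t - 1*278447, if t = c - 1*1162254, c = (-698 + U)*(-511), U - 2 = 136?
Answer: -1154541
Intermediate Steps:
U = 138 (U = 2 + 136 = 138)
c = 286160 (c = (-698 + 138)*(-511) = -560*(-511) = 286160)
t = -876094 (t = 286160 - 1*1162254 = 286160 - 1162254 = -876094)
t - 1*278447 = -876094 - 1*278447 = -876094 - 278447 = -1154541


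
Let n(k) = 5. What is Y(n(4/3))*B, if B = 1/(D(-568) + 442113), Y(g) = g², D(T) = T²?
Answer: 25/764737 ≈ 3.2691e-5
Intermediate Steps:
B = 1/764737 (B = 1/((-568)² + 442113) = 1/(322624 + 442113) = 1/764737 ≈ 1.3076e-6)
Y(n(4/3))*B = 5²*(1/764737) = 25*(1/764737) = 25/764737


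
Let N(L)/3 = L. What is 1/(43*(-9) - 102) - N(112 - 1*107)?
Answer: -7336/489 ≈ -15.002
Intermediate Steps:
N(L) = 3*L
1/(43*(-9) - 102) - N(112 - 1*107) = 1/(43*(-9) - 102) - 3*(112 - 1*107) = 1/(-387 - 102) - 3*(112 - 107) = 1/(-489) - 3*5 = -1/489 - 1*15 = -1/489 - 15 = -7336/489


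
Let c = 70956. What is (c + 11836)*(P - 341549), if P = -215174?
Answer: -46092210616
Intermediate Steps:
(c + 11836)*(P - 341549) = (70956 + 11836)*(-215174 - 341549) = 82792*(-556723) = -46092210616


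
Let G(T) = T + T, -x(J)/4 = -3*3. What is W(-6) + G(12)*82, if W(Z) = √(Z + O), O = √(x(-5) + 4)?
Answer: 1968 + √(-6 + 2*√10) ≈ 1968.6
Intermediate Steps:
x(J) = 36 (x(J) = -(-12)*3 = -4*(-9) = 36)
G(T) = 2*T
O = 2*√10 (O = √(36 + 4) = √40 = 2*√10 ≈ 6.3246)
W(Z) = √(Z + 2*√10)
W(-6) + G(12)*82 = √(-6 + 2*√10) + (2*12)*82 = √(-6 + 2*√10) + 24*82 = √(-6 + 2*√10) + 1968 = 1968 + √(-6 + 2*√10)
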